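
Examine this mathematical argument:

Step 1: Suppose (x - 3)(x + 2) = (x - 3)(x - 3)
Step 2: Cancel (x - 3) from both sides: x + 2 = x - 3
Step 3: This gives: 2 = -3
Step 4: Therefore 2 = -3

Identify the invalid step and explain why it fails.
Step 2: Cancel (x - 3) from both sides: x + 2 = x - 3

Step 2 cancels (x - 3) from both sides. This is only valid if (x - 3) ≠ 0, i.e., x ≠ 3. When x = 3, both sides equal zero regardless of the other factors. The correct approach requires considering x = 3 as a separate case.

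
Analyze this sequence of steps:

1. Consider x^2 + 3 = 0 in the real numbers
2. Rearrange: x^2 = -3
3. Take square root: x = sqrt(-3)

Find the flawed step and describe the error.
Step 3: Take square root: x = sqrt(-3)

Step 3 takes the square root of -3, which is negative. In the real number system, the square root of a negative number is undefined. The equation x^2 + 3 = 0 has no real solutions. Square roots of negative numbers only exist in the complex numbers.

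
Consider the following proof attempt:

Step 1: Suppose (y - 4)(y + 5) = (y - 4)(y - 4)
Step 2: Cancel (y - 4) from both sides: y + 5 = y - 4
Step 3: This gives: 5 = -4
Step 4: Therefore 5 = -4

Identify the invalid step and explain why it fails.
Step 2: Cancel (y - 4) from both sides: y + 5 = y - 4

Step 2 cancels (y - 4) from both sides. This is only valid if (y - 4) ≠ 0, i.e., y ≠ 4. When y = 4, both sides equal zero regardless of the other factors. The correct approach requires considering y = 4 as a separate case.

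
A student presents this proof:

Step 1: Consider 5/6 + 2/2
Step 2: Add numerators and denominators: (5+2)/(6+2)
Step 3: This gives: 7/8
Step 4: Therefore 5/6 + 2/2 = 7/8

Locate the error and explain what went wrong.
Step 2: Add numerators and denominators: (5+2)/(6+2)

Step 2 incorrectly adds fractions by separately adding numerators and denominators. This is wrong. The correct method requires a common denominator: 5/6 + 2/2 = (5×2 + 2×6)/(6×2) = 22/12 = 11/6. The method used gives 7/8, which is different.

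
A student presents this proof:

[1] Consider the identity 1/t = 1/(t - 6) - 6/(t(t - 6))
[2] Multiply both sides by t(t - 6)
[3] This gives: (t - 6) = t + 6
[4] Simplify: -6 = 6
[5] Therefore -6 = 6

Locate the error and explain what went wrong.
Step 3: This gives: (t - 6) = t + 6

Step 3 makes a sign error when clearing denominators. Multiplying -6/(t(t - 6)) by t(t - 6) gives -6, not +6. The correct result is (t - 6) = t - 6, which is trivially true, not (t - 6) = t + 6. (Step 1 is a valid identity: 1/(t - 6) - 6/(t(t - 6)) = (t - 6)/(t(t - 6)) = 1/t.)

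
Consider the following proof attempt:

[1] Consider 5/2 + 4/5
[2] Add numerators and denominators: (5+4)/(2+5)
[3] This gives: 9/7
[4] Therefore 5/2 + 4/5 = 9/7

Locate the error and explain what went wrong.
Step 2: Add numerators and denominators: (5+4)/(2+5)

Step 2 incorrectly adds fractions by separately adding numerators and denominators. This is wrong. The correct method requires a common denominator: 5/2 + 4/5 = (5×5 + 4×2)/(2×5) = 33/10 = 33/10. The method used gives 9/7, which is different.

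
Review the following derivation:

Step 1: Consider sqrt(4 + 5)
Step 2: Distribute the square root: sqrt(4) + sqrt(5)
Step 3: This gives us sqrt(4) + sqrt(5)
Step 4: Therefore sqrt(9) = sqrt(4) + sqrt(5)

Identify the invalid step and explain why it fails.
Step 2: Distribute the square root: sqrt(4) + sqrt(5)

Step 2 incorrectly 'distributes' the square root over addition. The square root function does not distribute: sqrt(a + b) ≠ sqrt(a) + sqrt(b). In fact, sqrt(4 + 5) = sqrt(9) ≈ 3.0000, while sqrt(4) + sqrt(5) ≈ 4.2361.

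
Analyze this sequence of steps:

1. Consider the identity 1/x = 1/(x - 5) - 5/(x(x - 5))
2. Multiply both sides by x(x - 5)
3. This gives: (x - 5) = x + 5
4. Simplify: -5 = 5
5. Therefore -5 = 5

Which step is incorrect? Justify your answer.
Step 3: This gives: (x - 5) = x + 5

Step 3 makes a sign error when clearing denominators. Multiplying -5/(x(x - 5)) by x(x - 5) gives -5, not +5. The correct result is (x - 5) = x - 5, which is trivially true, not (x - 5) = x + 5. (Step 1 is a valid identity: 1/(x - 5) - 5/(x(x - 5)) = (x - 5)/(x(x - 5)) = 1/x.)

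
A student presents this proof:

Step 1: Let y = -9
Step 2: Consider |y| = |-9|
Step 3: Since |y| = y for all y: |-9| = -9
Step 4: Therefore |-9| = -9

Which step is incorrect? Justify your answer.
Step 3: Since |y| = y for all y: |-9| = -9

Step 3 incorrectly states that |y| = y for all y. The correct definition is |y| = y when y >= 0, and |y| = -y when y < 0. Since -9 < 0, we have |-9| = -(-9) = 9, not -9.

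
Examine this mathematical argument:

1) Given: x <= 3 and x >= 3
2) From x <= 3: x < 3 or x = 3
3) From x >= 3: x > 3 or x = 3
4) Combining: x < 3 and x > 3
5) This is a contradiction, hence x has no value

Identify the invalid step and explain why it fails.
Step 4: Combining: x < 3 and x > 3

Step 4 incorrectly combines the conditions. From x <= 3 and x >= 3, the intersection is x = 3. The error treats the 'or' cases as 'and' requirements. The correct conclusion is that x = 3 is the unique solution, not that no solution exists.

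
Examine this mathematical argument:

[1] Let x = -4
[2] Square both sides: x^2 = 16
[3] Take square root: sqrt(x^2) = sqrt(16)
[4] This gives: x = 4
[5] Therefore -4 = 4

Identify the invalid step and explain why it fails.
Step 4: This gives: x = 4

Step 4 incorrectly states that sqrt(x^2) = x. The correct identity is sqrt(x^2) = |x|. Since x = -4 < 0, we have sqrt(x^2) = |-4| = 4, not x = -4.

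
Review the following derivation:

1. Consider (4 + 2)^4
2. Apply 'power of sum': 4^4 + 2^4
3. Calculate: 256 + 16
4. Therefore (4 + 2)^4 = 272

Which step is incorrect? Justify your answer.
Step 2: Apply 'power of sum': 4^4 + 2^4

Step 2 incorrectly applies a non-existent rule '(a+b)^n = a^n + b^n'. This is false in general. The correct expansion uses the binomial theorem. The actual value is (4 + 2)^4 = 6^4 = 1296, not 272.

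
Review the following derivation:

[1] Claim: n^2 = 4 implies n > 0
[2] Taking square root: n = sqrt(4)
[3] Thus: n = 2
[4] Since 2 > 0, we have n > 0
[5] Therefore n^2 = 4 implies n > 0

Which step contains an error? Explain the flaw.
Step 2: Taking square root: n = sqrt(4)

Step 2 takes the square root and assumes the positive root only. The equation n^2 = 4 actually has two solutions: n = 2 and n = -2. The proof silently assumes n > 0 without justification, then uses this assumption to conclude n > 0, which is circular. The counterexample n = -2 shows the claim is false.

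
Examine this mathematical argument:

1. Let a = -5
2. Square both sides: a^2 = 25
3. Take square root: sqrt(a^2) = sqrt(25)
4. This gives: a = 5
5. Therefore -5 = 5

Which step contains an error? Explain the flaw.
Step 4: This gives: a = 5

Step 4 incorrectly states that sqrt(a^2) = a. The correct identity is sqrt(a^2) = |a|. Since a = -5 < 0, we have sqrt(a^2) = |-5| = 5, not a = -5.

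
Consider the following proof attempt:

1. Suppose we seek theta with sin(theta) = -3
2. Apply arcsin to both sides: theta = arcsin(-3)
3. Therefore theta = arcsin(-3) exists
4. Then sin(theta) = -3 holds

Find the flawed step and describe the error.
Step 2: Apply arcsin to both sides: theta = arcsin(-3)

Step 2 applies arcsin to -3. However, arcsin(x) is only defined for x in [-1, 1] because sin(theta) can only produce values in that range. Since |-3| > 1, arcsin(-3) is undefined. There is no angle whose sine equals -3.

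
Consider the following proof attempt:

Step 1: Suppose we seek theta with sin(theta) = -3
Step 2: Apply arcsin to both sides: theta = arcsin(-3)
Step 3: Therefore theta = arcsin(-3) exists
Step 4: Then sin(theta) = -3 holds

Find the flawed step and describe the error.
Step 2: Apply arcsin to both sides: theta = arcsin(-3)

Step 2 applies arcsin to -3. However, arcsin(x) is only defined for x in [-1, 1] because sin(theta) can only produce values in that range. Since |-3| > 1, arcsin(-3) is undefined. There is no angle whose sine equals -3.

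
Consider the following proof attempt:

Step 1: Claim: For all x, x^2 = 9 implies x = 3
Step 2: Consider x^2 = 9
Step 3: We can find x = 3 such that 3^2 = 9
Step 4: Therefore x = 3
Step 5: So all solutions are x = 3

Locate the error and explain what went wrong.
Step 4: Therefore x = 3

Step 4 incorrectly concludes that x = 3 is the only solution. The proof shows that x = 3 is A solution (existence), but does not show it is the ONLY solution (uniqueness). In fact, x = -3 is also a solution since (-3)^2 = 9. Finding one solution doesn't prove there are no others.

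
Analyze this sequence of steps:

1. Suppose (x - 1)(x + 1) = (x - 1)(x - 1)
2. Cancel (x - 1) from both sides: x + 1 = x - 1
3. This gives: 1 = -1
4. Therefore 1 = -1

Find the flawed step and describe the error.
Step 2: Cancel (x - 1) from both sides: x + 1 = x - 1

Step 2 cancels (x - 1) from both sides. This is only valid if (x - 1) ≠ 0, i.e., x ≠ 1. When x = 1, both sides equal zero regardless of the other factors. The correct approach requires considering x = 1 as a separate case.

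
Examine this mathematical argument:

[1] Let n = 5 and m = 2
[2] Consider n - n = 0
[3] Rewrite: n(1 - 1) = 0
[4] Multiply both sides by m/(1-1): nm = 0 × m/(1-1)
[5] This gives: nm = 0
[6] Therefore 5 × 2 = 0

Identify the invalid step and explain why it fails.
Step 4: Multiply both sides by m/(1-1): nm = 0 × m/(1-1)

Step 4 multiplies both sides by m/(1-1). However, 1-1 = 0, so this is multiplication by m/0, which is undefined. We cannot multiply by an undefined expression.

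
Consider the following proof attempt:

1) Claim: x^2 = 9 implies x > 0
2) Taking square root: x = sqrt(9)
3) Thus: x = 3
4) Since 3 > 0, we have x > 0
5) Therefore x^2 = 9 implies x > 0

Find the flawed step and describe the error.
Step 2: Taking square root: x = sqrt(9)

Step 2 takes the square root and assumes the positive root only. The equation x^2 = 9 actually has two solutions: x = 3 and x = -3. The proof silently assumes x > 0 without justification, then uses this assumption to conclude x > 0, which is circular. The counterexample x = -3 shows the claim is false.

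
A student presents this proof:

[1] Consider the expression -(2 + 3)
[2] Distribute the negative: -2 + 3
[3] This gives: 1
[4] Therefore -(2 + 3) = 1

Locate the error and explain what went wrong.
Step 2: Distribute the negative: -2 + 3

Step 2 incorrectly distributes the negative sign. The correct distribution is -(2 + 3) = -2 - 3 = -5. The negative must be applied to both terms, not just the first. The error treats -(2 + 3) as -2 + 3, which equals 1 instead of -5.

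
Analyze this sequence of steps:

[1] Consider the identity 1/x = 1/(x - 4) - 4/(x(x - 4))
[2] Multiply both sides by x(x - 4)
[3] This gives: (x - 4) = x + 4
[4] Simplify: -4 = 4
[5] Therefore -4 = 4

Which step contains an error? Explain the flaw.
Step 3: This gives: (x - 4) = x + 4

Step 3 makes a sign error when clearing denominators. Multiplying -4/(x(x - 4)) by x(x - 4) gives -4, not +4. The correct result is (x - 4) = x - 4, which is trivially true, not (x - 4) = x + 4. (Step 1 is a valid identity: 1/(x - 4) - 4/(x(x - 4)) = (x - 4)/(x(x - 4)) = 1/x.)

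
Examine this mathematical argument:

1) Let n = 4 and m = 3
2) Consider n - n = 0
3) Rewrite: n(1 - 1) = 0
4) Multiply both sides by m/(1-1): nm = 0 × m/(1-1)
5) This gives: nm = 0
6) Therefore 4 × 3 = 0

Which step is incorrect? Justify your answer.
Step 4: Multiply both sides by m/(1-1): nm = 0 × m/(1-1)

Step 4 multiplies both sides by m/(1-1). However, 1-1 = 0, so this is multiplication by m/0, which is undefined. We cannot multiply by an undefined expression.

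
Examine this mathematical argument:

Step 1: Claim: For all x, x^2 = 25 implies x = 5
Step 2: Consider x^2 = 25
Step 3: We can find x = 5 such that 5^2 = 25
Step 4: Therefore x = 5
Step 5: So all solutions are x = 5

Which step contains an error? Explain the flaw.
Step 4: Therefore x = 5

Step 4 incorrectly concludes that x = 5 is the only solution. The proof shows that x = 5 is A solution (existence), but does not show it is the ONLY solution (uniqueness). In fact, x = -5 is also a solution since (-5)^2 = 25. Finding one solution doesn't prove there are no others.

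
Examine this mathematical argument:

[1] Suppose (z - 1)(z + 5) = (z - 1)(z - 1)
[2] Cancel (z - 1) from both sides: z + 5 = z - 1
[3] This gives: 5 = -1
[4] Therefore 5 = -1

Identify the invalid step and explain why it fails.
Step 2: Cancel (z - 1) from both sides: z + 5 = z - 1

Step 2 cancels (z - 1) from both sides. This is only valid if (z - 1) ≠ 0, i.e., z ≠ 1. When z = 1, both sides equal zero regardless of the other factors. The correct approach requires considering z = 1 as a separate case.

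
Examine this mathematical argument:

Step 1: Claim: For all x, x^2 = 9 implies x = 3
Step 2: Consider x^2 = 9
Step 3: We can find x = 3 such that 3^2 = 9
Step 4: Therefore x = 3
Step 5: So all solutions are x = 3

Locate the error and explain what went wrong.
Step 4: Therefore x = 3

Step 4 incorrectly concludes that x = 3 is the only solution. The proof shows that x = 3 is A solution (existence), but does not show it is the ONLY solution (uniqueness). In fact, x = -3 is also a solution since (-3)^2 = 9. Finding one solution doesn't prove there are no others.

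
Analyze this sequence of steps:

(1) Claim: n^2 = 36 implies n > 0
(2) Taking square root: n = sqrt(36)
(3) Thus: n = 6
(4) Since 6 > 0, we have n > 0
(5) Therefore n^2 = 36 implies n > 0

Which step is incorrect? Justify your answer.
Step 2: Taking square root: n = sqrt(36)

Step 2 takes the square root and assumes the positive root only. The equation n^2 = 36 actually has two solutions: n = 6 and n = -6. The proof silently assumes n > 0 without justification, then uses this assumption to conclude n > 0, which is circular. The counterexample n = -6 shows the claim is false.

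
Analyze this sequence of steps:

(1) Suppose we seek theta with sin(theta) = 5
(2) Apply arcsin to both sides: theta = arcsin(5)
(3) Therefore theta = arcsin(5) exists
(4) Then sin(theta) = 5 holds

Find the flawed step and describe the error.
Step 2: Apply arcsin to both sides: theta = arcsin(5)

Step 2 applies arcsin to 5. However, arcsin(x) is only defined for x in [-1, 1] because sin(theta) can only produce values in that range. Since |5| > 1, arcsin(5) is undefined. There is no angle whose sine equals 5.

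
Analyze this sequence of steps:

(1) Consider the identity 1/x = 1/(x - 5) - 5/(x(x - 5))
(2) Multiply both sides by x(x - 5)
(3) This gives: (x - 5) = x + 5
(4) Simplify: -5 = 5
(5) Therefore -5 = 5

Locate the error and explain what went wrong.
Step 3: This gives: (x - 5) = x + 5

Step 3 makes a sign error when clearing denominators. Multiplying -5/(x(x - 5)) by x(x - 5) gives -5, not +5. The correct result is (x - 5) = x - 5, which is trivially true, not (x - 5) = x + 5. (Step 1 is a valid identity: 1/(x - 5) - 5/(x(x - 5)) = (x - 5)/(x(x - 5)) = 1/x.)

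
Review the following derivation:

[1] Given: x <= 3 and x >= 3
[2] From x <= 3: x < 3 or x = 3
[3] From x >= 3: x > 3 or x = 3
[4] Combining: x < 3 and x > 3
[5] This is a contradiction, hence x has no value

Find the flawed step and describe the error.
Step 4: Combining: x < 3 and x > 3

Step 4 incorrectly combines the conditions. From x <= 3 and x >= 3, the intersection is x = 3. The error treats the 'or' cases as 'and' requirements. The correct conclusion is that x = 3 is the unique solution, not that no solution exists.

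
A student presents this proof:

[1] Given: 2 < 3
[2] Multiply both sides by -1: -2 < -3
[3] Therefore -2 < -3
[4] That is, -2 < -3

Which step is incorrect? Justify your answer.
Step 2: Multiply both sides by -1: -2 < -3

Step 2 multiplies both sides by -1 but fails to reverse the inequality sign. When multiplying (or dividing) an inequality by a negative number, the direction must be reversed. Since 2 < 3, we should get -2 > -3, i.e., -2 > -3.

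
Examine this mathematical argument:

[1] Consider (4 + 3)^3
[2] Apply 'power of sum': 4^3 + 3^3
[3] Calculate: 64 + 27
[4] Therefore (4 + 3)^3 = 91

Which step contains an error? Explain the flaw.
Step 2: Apply 'power of sum': 4^3 + 3^3

Step 2 incorrectly applies a non-existent rule '(a+b)^n = a^n + b^n'. This is false in general. The correct expansion uses the binomial theorem. The actual value is (4 + 3)^3 = 7^3 = 343, not 91.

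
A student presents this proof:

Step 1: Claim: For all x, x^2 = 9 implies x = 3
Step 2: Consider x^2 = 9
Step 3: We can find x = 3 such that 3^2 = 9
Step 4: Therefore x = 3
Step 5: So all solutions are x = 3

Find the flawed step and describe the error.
Step 4: Therefore x = 3

Step 4 incorrectly concludes that x = 3 is the only solution. The proof shows that x = 3 is A solution (existence), but does not show it is the ONLY solution (uniqueness). In fact, x = -3 is also a solution since (-3)^2 = 9. Finding one solution doesn't prove there are no others.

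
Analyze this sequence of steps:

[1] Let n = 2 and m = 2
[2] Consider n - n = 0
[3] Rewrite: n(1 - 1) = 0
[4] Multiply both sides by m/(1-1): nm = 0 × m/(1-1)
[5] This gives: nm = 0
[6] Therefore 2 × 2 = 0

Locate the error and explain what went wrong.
Step 4: Multiply both sides by m/(1-1): nm = 0 × m/(1-1)

Step 4 multiplies both sides by m/(1-1). However, 1-1 = 0, so this is multiplication by m/0, which is undefined. We cannot multiply by an undefined expression.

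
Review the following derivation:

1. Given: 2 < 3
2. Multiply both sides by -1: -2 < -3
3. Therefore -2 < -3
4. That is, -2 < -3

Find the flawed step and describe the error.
Step 2: Multiply both sides by -1: -2 < -3

Step 2 multiplies both sides by -1 but fails to reverse the inequality sign. When multiplying (or dividing) an inequality by a negative number, the direction must be reversed. Since 2 < 3, we should get -2 > -3, i.e., -2 > -3.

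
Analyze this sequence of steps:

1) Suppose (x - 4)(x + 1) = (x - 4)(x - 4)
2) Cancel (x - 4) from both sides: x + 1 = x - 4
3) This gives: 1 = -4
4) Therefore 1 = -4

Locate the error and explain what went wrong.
Step 2: Cancel (x - 4) from both sides: x + 1 = x - 4

Step 2 cancels (x - 4) from both sides. This is only valid if (x - 4) ≠ 0, i.e., x ≠ 4. When x = 4, both sides equal zero regardless of the other factors. The correct approach requires considering x = 4 as a separate case.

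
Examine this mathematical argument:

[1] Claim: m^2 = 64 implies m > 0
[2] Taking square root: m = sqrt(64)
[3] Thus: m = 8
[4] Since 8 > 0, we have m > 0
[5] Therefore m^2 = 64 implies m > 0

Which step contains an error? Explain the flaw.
Step 2: Taking square root: m = sqrt(64)

Step 2 takes the square root and assumes the positive root only. The equation m^2 = 64 actually has two solutions: m = 8 and m = -8. The proof silently assumes m > 0 without justification, then uses this assumption to conclude m > 0, which is circular. The counterexample m = -8 shows the claim is false.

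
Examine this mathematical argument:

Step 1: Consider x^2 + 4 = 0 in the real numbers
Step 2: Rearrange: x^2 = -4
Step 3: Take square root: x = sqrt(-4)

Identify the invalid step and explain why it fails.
Step 3: Take square root: x = sqrt(-4)

Step 3 takes the square root of -4, which is negative. In the real number system, the square root of a negative number is undefined. The equation x^2 + 4 = 0 has no real solutions. Square roots of negative numbers only exist in the complex numbers.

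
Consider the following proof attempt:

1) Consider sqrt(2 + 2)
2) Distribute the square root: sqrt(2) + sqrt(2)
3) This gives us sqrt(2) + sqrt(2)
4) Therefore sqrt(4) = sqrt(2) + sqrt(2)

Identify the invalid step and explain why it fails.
Step 2: Distribute the square root: sqrt(2) + sqrt(2)

Step 2 incorrectly 'distributes' the square root over addition. The square root function does not distribute: sqrt(a + b) ≠ sqrt(a) + sqrt(b). In fact, sqrt(2 + 2) = sqrt(4) ≈ 2.0000, while sqrt(2) + sqrt(2) ≈ 2.8284.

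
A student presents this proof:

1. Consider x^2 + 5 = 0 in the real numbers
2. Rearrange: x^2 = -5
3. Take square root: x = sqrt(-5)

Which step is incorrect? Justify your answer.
Step 3: Take square root: x = sqrt(-5)

Step 3 takes the square root of -5, which is negative. In the real number system, the square root of a negative number is undefined. The equation x^2 + 5 = 0 has no real solutions. Square roots of negative numbers only exist in the complex numbers.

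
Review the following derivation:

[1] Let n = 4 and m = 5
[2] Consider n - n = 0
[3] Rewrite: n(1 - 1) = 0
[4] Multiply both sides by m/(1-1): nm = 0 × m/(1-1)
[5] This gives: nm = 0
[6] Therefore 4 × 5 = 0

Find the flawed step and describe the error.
Step 4: Multiply both sides by m/(1-1): nm = 0 × m/(1-1)

Step 4 multiplies both sides by m/(1-1). However, 1-1 = 0, so this is multiplication by m/0, which is undefined. We cannot multiply by an undefined expression.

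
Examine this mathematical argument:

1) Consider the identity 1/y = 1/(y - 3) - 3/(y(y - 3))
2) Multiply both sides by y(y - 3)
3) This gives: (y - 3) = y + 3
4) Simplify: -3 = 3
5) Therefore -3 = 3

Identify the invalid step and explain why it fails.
Step 3: This gives: (y - 3) = y + 3

Step 3 makes a sign error when clearing denominators. Multiplying -3/(y(y - 3)) by y(y - 3) gives -3, not +3. The correct result is (y - 3) = y - 3, which is trivially true, not (y - 3) = y + 3. (Step 1 is a valid identity: 1/(y - 3) - 3/(y(y - 3)) = (y - 3)/(y(y - 3)) = 1/y.)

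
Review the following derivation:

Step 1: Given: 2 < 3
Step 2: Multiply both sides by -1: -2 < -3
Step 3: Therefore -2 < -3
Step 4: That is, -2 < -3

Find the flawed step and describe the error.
Step 2: Multiply both sides by -1: -2 < -3

Step 2 multiplies both sides by -1 but fails to reverse the inequality sign. When multiplying (or dividing) an inequality by a negative number, the direction must be reversed. Since 2 < 3, we should get -2 > -3, i.e., -2 > -3.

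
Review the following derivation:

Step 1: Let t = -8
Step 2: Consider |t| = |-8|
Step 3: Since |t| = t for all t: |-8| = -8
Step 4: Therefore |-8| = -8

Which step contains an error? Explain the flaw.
Step 3: Since |t| = t for all t: |-8| = -8

Step 3 incorrectly states that |t| = t for all t. The correct definition is |t| = t when t >= 0, and |t| = -t when t < 0. Since -8 < 0, we have |-8| = -(-8) = 8, not -8.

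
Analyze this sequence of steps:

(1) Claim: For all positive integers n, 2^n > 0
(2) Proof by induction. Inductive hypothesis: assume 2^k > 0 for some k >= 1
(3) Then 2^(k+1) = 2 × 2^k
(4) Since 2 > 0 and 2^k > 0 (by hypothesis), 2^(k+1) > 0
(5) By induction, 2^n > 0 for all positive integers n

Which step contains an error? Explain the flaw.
Step 5: By induction, 2^n > 0 for all positive integers n

Step 5 concludes the proof by induction, but no base case was ever established. A valid induction proof requires: (1) a base case proving 2^1 > 0, and (2) an inductive step showing IF 2^k > 0 THEN 2^(k+1) > 0. Steps 2-4 correctly establish the inductive step, but without the base case the conclusion in step 5 does not follow.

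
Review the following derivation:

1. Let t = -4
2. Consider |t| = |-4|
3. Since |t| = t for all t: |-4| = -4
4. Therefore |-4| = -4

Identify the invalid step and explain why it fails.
Step 3: Since |t| = t for all t: |-4| = -4

Step 3 incorrectly states that |t| = t for all t. The correct definition is |t| = t when t >= 0, and |t| = -t when t < 0. Since -4 < 0, we have |-4| = -(-4) = 4, not -4.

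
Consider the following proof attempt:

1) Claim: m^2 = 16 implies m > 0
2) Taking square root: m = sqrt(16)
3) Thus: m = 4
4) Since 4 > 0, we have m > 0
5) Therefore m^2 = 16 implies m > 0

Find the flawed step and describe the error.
Step 2: Taking square root: m = sqrt(16)

Step 2 takes the square root and assumes the positive root only. The equation m^2 = 16 actually has two solutions: m = 4 and m = -4. The proof silently assumes m > 0 without justification, then uses this assumption to conclude m > 0, which is circular. The counterexample m = -4 shows the claim is false.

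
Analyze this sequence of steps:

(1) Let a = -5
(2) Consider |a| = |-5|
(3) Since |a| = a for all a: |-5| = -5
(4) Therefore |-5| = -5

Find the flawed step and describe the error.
Step 3: Since |a| = a for all a: |-5| = -5

Step 3 incorrectly states that |a| = a for all a. The correct definition is |a| = a when a >= 0, and |a| = -a when a < 0. Since -5 < 0, we have |-5| = -(-5) = 5, not -5.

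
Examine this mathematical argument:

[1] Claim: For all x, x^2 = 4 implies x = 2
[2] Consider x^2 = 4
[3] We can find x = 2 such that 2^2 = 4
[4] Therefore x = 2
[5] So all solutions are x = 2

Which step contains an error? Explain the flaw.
Step 4: Therefore x = 2

Step 4 incorrectly concludes that x = 2 is the only solution. The proof shows that x = 2 is A solution (existence), but does not show it is the ONLY solution (uniqueness). In fact, x = -2 is also a solution since (-2)^2 = 4. Finding one solution doesn't prove there are no others.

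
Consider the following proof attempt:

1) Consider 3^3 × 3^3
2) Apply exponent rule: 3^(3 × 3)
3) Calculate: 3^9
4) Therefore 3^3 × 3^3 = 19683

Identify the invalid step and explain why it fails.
Step 2: Apply exponent rule: 3^(3 × 3)

Step 2 incorrectly states that a^b × a^c = a^(b×c). The correct rule is a^b × a^c = a^(b+c). The actual value is 3^3 × 3^3 = 3^6 = 729, not 3^9 = 19683.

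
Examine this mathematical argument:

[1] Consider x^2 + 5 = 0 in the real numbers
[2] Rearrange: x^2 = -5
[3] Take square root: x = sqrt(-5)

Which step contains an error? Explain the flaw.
Step 3: Take square root: x = sqrt(-5)

Step 3 takes the square root of -5, which is negative. In the real number system, the square root of a negative number is undefined. The equation x^2 + 5 = 0 has no real solutions. Square roots of negative numbers only exist in the complex numbers.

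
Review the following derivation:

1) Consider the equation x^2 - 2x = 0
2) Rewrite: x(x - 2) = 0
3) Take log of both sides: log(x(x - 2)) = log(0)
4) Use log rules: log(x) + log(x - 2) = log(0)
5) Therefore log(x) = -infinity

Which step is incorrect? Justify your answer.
Step 3: Take log of both sides: log(x(x - 2)) = log(0)

Step 3 takes the logarithm of both sides, resulting in log(0) on the right side. The logarithm is only defined for positive numbers; log(0) is undefined (approaches negative infinity). This operation is invalid.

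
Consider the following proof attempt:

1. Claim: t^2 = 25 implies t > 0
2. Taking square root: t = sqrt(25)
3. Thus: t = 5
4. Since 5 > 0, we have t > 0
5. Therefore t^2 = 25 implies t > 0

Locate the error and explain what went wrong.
Step 2: Taking square root: t = sqrt(25)

Step 2 takes the square root and assumes the positive root only. The equation t^2 = 25 actually has two solutions: t = 5 and t = -5. The proof silently assumes t > 0 without justification, then uses this assumption to conclude t > 0, which is circular. The counterexample t = -5 shows the claim is false.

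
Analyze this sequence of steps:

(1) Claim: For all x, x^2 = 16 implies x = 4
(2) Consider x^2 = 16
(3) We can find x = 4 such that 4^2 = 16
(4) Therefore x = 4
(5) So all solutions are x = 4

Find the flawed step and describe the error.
Step 4: Therefore x = 4

Step 4 incorrectly concludes that x = 4 is the only solution. The proof shows that x = 4 is A solution (existence), but does not show it is the ONLY solution (uniqueness). In fact, x = -4 is also a solution since (-4)^2 = 16. Finding one solution doesn't prove there are no others.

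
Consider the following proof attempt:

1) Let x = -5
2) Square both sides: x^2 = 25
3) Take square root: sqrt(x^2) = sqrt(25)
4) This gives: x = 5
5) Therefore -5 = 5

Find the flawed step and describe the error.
Step 4: This gives: x = 5

Step 4 incorrectly states that sqrt(x^2) = x. The correct identity is sqrt(x^2) = |x|. Since x = -5 < 0, we have sqrt(x^2) = |-5| = 5, not x = -5.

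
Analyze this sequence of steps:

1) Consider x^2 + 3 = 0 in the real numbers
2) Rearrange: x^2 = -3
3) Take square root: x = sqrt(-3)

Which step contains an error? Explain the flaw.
Step 3: Take square root: x = sqrt(-3)

Step 3 takes the square root of -3, which is negative. In the real number system, the square root of a negative number is undefined. The equation x^2 + 3 = 0 has no real solutions. Square roots of negative numbers only exist in the complex numbers.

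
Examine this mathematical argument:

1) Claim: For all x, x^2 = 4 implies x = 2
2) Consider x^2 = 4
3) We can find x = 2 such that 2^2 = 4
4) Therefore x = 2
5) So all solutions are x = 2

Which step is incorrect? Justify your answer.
Step 4: Therefore x = 2

Step 4 incorrectly concludes that x = 2 is the only solution. The proof shows that x = 2 is A solution (existence), but does not show it is the ONLY solution (uniqueness). In fact, x = -2 is also a solution since (-2)^2 = 4. Finding one solution doesn't prove there are no others.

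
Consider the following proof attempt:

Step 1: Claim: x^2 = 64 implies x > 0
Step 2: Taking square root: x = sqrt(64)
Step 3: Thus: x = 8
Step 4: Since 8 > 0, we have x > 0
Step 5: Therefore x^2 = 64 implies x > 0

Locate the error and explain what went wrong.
Step 2: Taking square root: x = sqrt(64)

Step 2 takes the square root and assumes the positive root only. The equation x^2 = 64 actually has two solutions: x = 8 and x = -8. The proof silently assumes x > 0 without justification, then uses this assumption to conclude x > 0, which is circular. The counterexample x = -8 shows the claim is false.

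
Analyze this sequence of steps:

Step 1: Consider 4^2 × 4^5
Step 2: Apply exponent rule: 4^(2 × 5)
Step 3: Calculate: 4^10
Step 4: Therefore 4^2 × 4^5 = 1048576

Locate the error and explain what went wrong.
Step 2: Apply exponent rule: 4^(2 × 5)

Step 2 incorrectly states that a^b × a^c = a^(b×c). The correct rule is a^b × a^c = a^(b+c). The actual value is 4^2 × 4^5 = 4^7 = 16384, not 4^10 = 1048576.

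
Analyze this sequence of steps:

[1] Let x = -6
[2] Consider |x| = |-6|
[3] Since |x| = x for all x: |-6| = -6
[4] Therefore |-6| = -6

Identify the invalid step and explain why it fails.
Step 3: Since |x| = x for all x: |-6| = -6

Step 3 incorrectly states that |x| = x for all x. The correct definition is |x| = x when x >= 0, and |x| = -x when x < 0. Since -6 < 0, we have |-6| = -(-6) = 6, not -6.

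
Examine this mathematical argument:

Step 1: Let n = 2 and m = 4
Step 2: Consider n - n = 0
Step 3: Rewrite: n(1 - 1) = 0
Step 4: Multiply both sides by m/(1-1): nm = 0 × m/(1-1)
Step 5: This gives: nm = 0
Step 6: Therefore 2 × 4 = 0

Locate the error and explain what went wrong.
Step 4: Multiply both sides by m/(1-1): nm = 0 × m/(1-1)

Step 4 multiplies both sides by m/(1-1). However, 1-1 = 0, so this is multiplication by m/0, which is undefined. We cannot multiply by an undefined expression.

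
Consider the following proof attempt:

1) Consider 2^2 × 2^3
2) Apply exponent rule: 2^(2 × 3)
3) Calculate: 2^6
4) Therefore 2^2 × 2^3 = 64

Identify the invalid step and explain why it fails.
Step 2: Apply exponent rule: 2^(2 × 3)

Step 2 incorrectly states that a^b × a^c = a^(b×c). The correct rule is a^b × a^c = a^(b+c). The actual value is 2^2 × 2^3 = 2^5 = 32, not 2^6 = 64.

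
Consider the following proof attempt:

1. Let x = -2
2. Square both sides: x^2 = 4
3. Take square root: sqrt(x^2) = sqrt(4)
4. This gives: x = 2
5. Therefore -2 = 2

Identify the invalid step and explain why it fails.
Step 4: This gives: x = 2

Step 4 incorrectly states that sqrt(x^2) = x. The correct identity is sqrt(x^2) = |x|. Since x = -2 < 0, we have sqrt(x^2) = |-2| = 2, not x = -2.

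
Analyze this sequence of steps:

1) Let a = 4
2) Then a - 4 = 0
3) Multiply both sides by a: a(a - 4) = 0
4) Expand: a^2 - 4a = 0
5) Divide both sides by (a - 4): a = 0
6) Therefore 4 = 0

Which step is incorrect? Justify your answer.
Step 5: Divide both sides by (a - 4): a = 0

Step 5 divides both sides by (a - 4). However, since a = 4, we have (a - 4) = 0. Division by zero is undefined, making this step invalid.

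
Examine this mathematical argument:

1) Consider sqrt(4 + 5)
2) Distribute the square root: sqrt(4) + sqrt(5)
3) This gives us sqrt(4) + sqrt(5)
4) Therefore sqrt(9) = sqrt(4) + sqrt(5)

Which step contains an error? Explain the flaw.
Step 2: Distribute the square root: sqrt(4) + sqrt(5)

Step 2 incorrectly 'distributes' the square root over addition. The square root function does not distribute: sqrt(a + b) ≠ sqrt(a) + sqrt(b). In fact, sqrt(4 + 5) = sqrt(9) ≈ 3.0000, while sqrt(4) + sqrt(5) ≈ 4.2361.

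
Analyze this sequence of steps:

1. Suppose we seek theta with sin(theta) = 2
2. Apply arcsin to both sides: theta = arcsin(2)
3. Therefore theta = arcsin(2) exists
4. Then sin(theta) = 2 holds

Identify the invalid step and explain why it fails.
Step 2: Apply arcsin to both sides: theta = arcsin(2)

Step 2 applies arcsin to 2. However, arcsin(x) is only defined for x in [-1, 1] because sin(theta) can only produce values in that range. Since |2| > 1, arcsin(2) is undefined. There is no angle whose sine equals 2.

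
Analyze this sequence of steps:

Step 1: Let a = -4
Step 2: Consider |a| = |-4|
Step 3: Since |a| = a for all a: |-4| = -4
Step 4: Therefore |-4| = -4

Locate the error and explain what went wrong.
Step 3: Since |a| = a for all a: |-4| = -4

Step 3 incorrectly states that |a| = a for all a. The correct definition is |a| = a when a >= 0, and |a| = -a when a < 0. Since -4 < 0, we have |-4| = -(-4) = 4, not -4.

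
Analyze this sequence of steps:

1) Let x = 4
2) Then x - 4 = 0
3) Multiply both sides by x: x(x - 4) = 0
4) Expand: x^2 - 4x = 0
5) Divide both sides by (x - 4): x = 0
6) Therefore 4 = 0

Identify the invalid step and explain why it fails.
Step 5: Divide both sides by (x - 4): x = 0

Step 5 divides both sides by (x - 4). However, since x = 4, we have (x - 4) = 0. Division by zero is undefined, making this step invalid.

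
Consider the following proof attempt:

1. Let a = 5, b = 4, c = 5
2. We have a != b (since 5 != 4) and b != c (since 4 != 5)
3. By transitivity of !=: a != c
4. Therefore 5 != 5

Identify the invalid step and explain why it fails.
Step 3: By transitivity of !=: a != c

Step 3 incorrectly applies transitivity to the '!=' relation. Transitivity states: if a R b and b R c, then a R c. However, '!=' is not transitive. Counterexample: 5 != 4 and 4 != 5, but 5 = 5 (both equal 5). Transitivity holds for relations like <, <=, =, but not for !=.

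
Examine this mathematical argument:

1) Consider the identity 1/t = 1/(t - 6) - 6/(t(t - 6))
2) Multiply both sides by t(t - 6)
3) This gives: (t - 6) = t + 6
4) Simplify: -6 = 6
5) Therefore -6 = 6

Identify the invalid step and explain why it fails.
Step 3: This gives: (t - 6) = t + 6

Step 3 makes a sign error when clearing denominators. Multiplying -6/(t(t - 6)) by t(t - 6) gives -6, not +6. The correct result is (t - 6) = t - 6, which is trivially true, not (t - 6) = t + 6. (Step 1 is a valid identity: 1/(t - 6) - 6/(t(t - 6)) = (t - 6)/(t(t - 6)) = 1/t.)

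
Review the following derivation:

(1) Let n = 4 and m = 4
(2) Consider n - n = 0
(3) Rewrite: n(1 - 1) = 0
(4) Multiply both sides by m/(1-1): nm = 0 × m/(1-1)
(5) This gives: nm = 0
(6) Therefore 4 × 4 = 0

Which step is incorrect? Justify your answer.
Step 4: Multiply both sides by m/(1-1): nm = 0 × m/(1-1)

Step 4 multiplies both sides by m/(1-1). However, 1-1 = 0, so this is multiplication by m/0, which is undefined. We cannot multiply by an undefined expression.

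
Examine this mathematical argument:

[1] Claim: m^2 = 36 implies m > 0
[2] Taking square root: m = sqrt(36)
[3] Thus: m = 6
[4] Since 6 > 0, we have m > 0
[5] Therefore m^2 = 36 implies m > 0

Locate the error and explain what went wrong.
Step 2: Taking square root: m = sqrt(36)

Step 2 takes the square root and assumes the positive root only. The equation m^2 = 36 actually has two solutions: m = 6 and m = -6. The proof silently assumes m > 0 without justification, then uses this assumption to conclude m > 0, which is circular. The counterexample m = -6 shows the claim is false.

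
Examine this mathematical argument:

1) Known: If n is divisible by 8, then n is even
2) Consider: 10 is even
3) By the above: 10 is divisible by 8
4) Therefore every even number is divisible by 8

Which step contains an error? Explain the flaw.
Step 3: By the above: 10 is divisible by 8

Step 3 commits the fallacy of affirming the consequent. The known fact 'divisible by 8 → even' does NOT imply 'even → divisible by 8'. That would be the converse, which is false. For example, 10 is even but 10 ÷ 8 = 1.25, which is not an integer.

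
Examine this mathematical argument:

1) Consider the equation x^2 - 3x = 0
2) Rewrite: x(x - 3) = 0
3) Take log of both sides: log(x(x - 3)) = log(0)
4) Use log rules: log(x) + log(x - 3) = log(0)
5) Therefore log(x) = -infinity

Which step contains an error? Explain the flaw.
Step 3: Take log of both sides: log(x(x - 3)) = log(0)

Step 3 takes the logarithm of both sides, resulting in log(0) on the right side. The logarithm is only defined for positive numbers; log(0) is undefined (approaches negative infinity). This operation is invalid.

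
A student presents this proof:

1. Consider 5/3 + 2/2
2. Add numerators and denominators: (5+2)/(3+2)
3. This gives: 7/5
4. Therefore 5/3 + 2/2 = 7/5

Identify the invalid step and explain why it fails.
Step 2: Add numerators and denominators: (5+2)/(3+2)

Step 2 incorrectly adds fractions by separately adding numerators and denominators. This is wrong. The correct method requires a common denominator: 5/3 + 2/2 = (5×2 + 2×3)/(3×2) = 16/6 = 8/3. The method used gives 7/5, which is different.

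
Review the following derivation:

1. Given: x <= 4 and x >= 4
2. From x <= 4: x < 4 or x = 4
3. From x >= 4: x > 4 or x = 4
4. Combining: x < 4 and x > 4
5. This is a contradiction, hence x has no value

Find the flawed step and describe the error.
Step 4: Combining: x < 4 and x > 4

Step 4 incorrectly combines the conditions. From x <= 4 and x >= 4, the intersection is x = 4. The error treats the 'or' cases as 'and' requirements. The correct conclusion is that x = 4 is the unique solution, not that no solution exists.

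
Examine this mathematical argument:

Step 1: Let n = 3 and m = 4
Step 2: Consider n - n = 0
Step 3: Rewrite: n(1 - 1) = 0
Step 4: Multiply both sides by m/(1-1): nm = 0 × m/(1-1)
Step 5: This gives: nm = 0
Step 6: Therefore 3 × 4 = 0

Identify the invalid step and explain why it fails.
Step 4: Multiply both sides by m/(1-1): nm = 0 × m/(1-1)

Step 4 multiplies both sides by m/(1-1). However, 1-1 = 0, so this is multiplication by m/0, which is undefined. We cannot multiply by an undefined expression.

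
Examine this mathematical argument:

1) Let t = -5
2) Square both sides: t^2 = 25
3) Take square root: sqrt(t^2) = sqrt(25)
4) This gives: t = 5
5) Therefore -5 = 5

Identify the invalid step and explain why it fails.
Step 4: This gives: t = 5

Step 4 incorrectly states that sqrt(t^2) = t. The correct identity is sqrt(t^2) = |t|. Since t = -5 < 0, we have sqrt(t^2) = |-5| = 5, not t = -5.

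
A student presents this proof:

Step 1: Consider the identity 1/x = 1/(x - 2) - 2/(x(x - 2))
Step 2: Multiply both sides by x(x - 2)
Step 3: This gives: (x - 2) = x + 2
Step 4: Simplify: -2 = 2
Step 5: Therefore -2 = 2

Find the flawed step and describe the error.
Step 3: This gives: (x - 2) = x + 2

Step 3 makes a sign error when clearing denominators. Multiplying -2/(x(x - 2)) by x(x - 2) gives -2, not +2. The correct result is (x - 2) = x - 2, which is trivially true, not (x - 2) = x + 2. (Step 1 is a valid identity: 1/(x - 2) - 2/(x(x - 2)) = (x - 2)/(x(x - 2)) = 1/x.)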